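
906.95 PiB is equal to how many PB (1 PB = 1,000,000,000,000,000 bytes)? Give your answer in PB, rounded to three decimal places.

906.95 PiB = 906.95 × 2^50 bytes = 1,021,134,920,510,917,836.8 bytes
1 PB = 1,000,000,000,000,000 bytes
1,021,134,920,510,917,836.8 / 1,000,000,000,000,000 = 1,021.135 PB

1,021.135 PB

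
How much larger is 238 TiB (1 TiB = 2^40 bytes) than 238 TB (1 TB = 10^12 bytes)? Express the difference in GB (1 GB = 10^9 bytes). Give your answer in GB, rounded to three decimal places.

238 TiB = 238 × 1,099,511,627,776 = 261,683,767,410,688 bytes
238 TB = 238 × 1,000,000,000,000 = 238,000,000,000,000 bytes
difference = 23,683,767,410,688 bytes
23,683,767,410,688 / 1,000,000,000 = 23,683.767 GB

23,683.767 GB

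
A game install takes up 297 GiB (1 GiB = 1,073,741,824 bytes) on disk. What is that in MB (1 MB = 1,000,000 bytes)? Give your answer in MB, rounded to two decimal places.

297 GiB = 297 × 2^30 bytes = 318,901,321,728 bytes
1 MB = 10^6 bytes = 1,000,000 bytes
318,901,321,728 / 1,000,000 = 318,901.32 MB

318,901.32 MB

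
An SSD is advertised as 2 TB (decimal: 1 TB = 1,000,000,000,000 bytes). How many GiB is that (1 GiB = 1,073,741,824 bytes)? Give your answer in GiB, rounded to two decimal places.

2 TB = 2 × 10^12 bytes = 2,000,000,000,000 bytes
1 GiB = 2^30 bytes = 1,073,741,824 bytes
2,000,000,000,000 / 1,073,741,824 = 1,862.65 GiB

1,862.65 GiB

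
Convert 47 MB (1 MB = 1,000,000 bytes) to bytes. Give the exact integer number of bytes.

47 × 1,000,000 = 47,000,000 bytes  (1 MB = 10^6 bytes)

47,000,000 bytes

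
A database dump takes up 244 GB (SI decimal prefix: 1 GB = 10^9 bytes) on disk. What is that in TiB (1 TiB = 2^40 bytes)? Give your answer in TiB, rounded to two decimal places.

244 GB = 244 × 10^9 bytes = 244,000,000,000 bytes
1 TiB = 2^40 bytes = 1,099,511,627,776 bytes
244,000,000,000 / 1,099,511,627,776 = 0.22 TiB

0.22 TiB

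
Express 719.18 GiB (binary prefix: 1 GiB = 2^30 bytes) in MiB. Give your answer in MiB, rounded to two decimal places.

736,440.32 MiB

719.18 GiB = 719.18 × 2^30 bytes = 772,213,644,984.32 bytes
1 MiB = 2^20 bytes = 1,048,576 bytes
772,213,644,984.32 / 1,048,576 = 736,440.32 MiB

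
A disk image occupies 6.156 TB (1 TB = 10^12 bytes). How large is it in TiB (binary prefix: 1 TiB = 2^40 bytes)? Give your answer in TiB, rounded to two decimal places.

5.60 TiB

6.156 TB × 1,000,000,000,000 bytes/TB = 6,156,000,000,000 bytes
1 TiB = 1,099,511,627,776 bytes
6,156,000,000,000 / 1,099,511,627,776 = 5.60 TiB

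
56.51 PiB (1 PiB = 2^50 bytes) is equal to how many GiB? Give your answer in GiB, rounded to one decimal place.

59,255,029.8 GiB

56.51 PiB = 56.51 × 2^50 bytes = 63,624,603,735,676,682.24 bytes
1 GiB = 2^30 bytes = 1,073,741,824 bytes
63,624,603,735,676,682.24 / 1,073,741,824 = 59,255,029.8 GiB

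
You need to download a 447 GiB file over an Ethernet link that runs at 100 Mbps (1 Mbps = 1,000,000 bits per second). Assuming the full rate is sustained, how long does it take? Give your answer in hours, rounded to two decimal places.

10.67 hours

447 GiB = 479,962,595,328 bytes = 3,839,700,762,624 bits
100 Mbps = 100,000,000 bits/s
time = 3,839,700,762,624 / 100,000,000 = 38,397.0076 s
38,397.0076 s / 3600 = 10.67 hours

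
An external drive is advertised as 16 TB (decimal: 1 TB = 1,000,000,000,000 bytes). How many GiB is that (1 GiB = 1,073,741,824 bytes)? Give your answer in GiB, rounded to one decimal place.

14,901.2 GiB

16 TB × 1,000,000,000,000 bytes/TB = 16,000,000,000,000 bytes
1 GiB = 2^30 bytes = 1,073,741,824 bytes
16,000,000,000,000 / 1,073,741,824 = 14,901.2 GiB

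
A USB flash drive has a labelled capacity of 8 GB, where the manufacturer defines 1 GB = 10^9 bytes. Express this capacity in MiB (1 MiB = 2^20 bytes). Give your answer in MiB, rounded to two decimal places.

8 GB = 8 × 10^9 bytes = 8,000,000,000 bytes
1 MiB = 2^20 bytes = 1,048,576 bytes
8,000,000,000 / 1,048,576 = 7,629.39 MiB

7,629.39 MiB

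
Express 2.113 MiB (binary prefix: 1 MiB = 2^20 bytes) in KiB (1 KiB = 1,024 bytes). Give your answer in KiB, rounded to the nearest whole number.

2.113 MiB × 1,048,576 bytes/MiB = 2,215,641.088 bytes
1 KiB = 2^10 bytes = 1,024 bytes
2,215,641.088 / 1,024 = 2,164 KiB

2,164 KiB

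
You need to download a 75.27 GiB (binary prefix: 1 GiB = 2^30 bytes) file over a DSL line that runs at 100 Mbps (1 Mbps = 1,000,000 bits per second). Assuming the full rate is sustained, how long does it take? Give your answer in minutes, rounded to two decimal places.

107.76 minutes

75.27 GiB = 80,820,547,092.48 bytes = 646,564,376,739.84 bits
100 Mbps = 100,000,000 bits/s
time = 646,564,376,739.84 / 100,000,000 = 6,465.644 s
6,465.644 s / 60 = 107.76 minutes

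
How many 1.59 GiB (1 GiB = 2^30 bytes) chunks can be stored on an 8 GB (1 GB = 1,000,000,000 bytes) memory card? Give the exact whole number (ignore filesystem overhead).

4

Capacity: 8 GB = 8,000,000,000 bytes
Per item: 1.59 GiB = 1,707,249,500.16 bytes
⌊8,000,000,000 / 1,707,249,500.16⌋ = 4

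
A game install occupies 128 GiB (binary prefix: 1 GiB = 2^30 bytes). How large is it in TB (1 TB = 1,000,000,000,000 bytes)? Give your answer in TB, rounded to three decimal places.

0.137 TB

128 GiB × 1,073,741,824 bytes/GiB = 137,438,953,472 bytes
1 TB = 10^12 bytes = 1,000,000,000,000 bytes
137,438,953,472 / 1,000,000,000,000 = 0.137 TB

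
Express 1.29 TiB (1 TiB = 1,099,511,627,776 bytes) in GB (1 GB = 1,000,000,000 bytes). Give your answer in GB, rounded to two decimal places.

1,418.37 GB

1.29 TiB = 1.29 × 2^40 bytes = 1,418,369,999,831.04 bytes
1 GB = 1,000,000,000 bytes
1,418,369,999,831.04 / 1,000,000,000 = 1,418.37 GB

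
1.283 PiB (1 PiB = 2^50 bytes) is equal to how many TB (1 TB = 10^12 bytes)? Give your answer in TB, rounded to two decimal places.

1.283 PiB = 1.283 × 2^50 bytes = 1,444,529,580,479,086.592 bytes
1 TB = 10^12 bytes = 1,000,000,000,000 bytes
1,444,529,580,479,086.592 / 1,000,000,000,000 = 1,444.53 TB

1,444.53 TB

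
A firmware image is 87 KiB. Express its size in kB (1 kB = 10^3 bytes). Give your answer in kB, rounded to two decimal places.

89.09 kB

87 KiB × 1,024 bytes/KiB = 89,088 bytes
1 kB = 1,000 bytes
89,088 / 1,000 = 89.09 kB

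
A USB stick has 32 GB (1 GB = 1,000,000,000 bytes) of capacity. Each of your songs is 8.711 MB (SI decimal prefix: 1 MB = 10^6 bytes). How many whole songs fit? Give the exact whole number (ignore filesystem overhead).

3,673

Capacity: 32 GB = 32,000,000,000 bytes
Per item: 8.711 MB = 8,711,000 bytes
⌊32,000,000,000 / 8,711,000⌋ = 3,673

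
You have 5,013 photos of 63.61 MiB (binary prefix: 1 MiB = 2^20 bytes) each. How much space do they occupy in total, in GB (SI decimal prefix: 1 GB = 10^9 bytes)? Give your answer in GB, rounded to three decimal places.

Total = 5,013 × 63.61 MiB = 318876.93 MiB
= 318876.93 × 1,048,576 bytes = 334,366,695,751.68 bytes
1 GB = 1,000,000,000 bytes
334,366,695,751.68 / 1,000,000,000 = 334.367 GB

334.367 GB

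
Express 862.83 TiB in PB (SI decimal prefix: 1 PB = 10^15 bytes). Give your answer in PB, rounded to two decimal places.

862.83 TiB = 862.83 × 2^40 bytes = 948,691,617,793,966.08 bytes
1 PB = 1,000,000,000,000,000 bytes
948,691,617,793,966.08 / 1,000,000,000,000,000 = 0.95 PB

0.95 PB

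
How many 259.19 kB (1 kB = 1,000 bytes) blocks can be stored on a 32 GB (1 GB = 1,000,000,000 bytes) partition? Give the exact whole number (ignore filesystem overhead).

123,461

Capacity: 32 GB = 32,000,000,000 bytes
Per item: 259.19 kB = 259,190 bytes
⌊32,000,000,000 / 259,190⌋ = 123,461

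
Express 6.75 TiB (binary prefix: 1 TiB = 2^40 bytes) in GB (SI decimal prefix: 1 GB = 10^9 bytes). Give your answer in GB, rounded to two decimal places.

6.75 TiB = 6.75 × 2^40 bytes = 7,421,703,487,488 bytes
1 GB = 10^9 bytes = 1,000,000,000 bytes
7,421,703,487,488 / 1,000,000,000 = 7,421.70 GB

7,421.70 GB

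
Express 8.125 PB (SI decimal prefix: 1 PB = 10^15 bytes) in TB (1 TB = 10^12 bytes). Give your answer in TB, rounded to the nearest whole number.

8,125 TB

8.125 PB × 1,000,000,000,000,000 bytes/PB = 8,125,000,000,000,000 bytes
1 TB = 10^12 bytes = 1,000,000,000,000 bytes
8,125,000,000,000,000 / 1,000,000,000,000 = 8,125 TB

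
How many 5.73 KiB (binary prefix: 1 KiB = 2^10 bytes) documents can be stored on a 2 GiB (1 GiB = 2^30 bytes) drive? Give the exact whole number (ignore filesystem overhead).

Capacity: 2 GiB = 2,147,483,648 bytes
Per item: 5.73 KiB = 5,867.52 bytes
⌊2,147,483,648 / 5,867.52⌋ = 365,995

365,995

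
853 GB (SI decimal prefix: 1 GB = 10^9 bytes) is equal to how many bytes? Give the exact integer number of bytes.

853 × 1,000,000,000 = 853,000,000,000 bytes  (1 GB = 10^9 bytes)

853,000,000,000 bytes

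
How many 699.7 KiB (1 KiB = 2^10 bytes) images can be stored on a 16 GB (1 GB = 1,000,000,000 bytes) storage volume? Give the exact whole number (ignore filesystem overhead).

Capacity: 16 GB = 16,000,000,000 bytes
Per item: 699.7 KiB = 716,492.8 bytes
⌊16,000,000,000 / 716,492.8⌋ = 22,330

22,330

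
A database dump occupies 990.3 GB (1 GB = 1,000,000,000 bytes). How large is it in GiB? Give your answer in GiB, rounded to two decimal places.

922.29 GiB

990.3 GB × 1,000,000,000 bytes/GB = 990,300,000,000 bytes
1 GiB = 2^30 bytes = 1,073,741,824 bytes
990,300,000,000 / 1,073,741,824 = 922.29 GiB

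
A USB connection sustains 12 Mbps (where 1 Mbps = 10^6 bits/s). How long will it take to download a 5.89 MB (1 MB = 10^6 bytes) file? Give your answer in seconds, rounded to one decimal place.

3.9 seconds

5.89 MB = 5,890,000 bytes = 47,120,000 bits
12 Mbps = 12,000,000 bits/s
time = 47,120,000 / 12,000,000 = 3.9 s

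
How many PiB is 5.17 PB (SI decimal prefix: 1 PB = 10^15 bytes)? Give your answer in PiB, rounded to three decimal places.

4.592 PiB

5.17 PB = 5.17 × 10^15 bytes = 5,170,000,000,000,000 bytes
1 PiB = 2^50 bytes = 1,125,899,906,842,624 bytes
5,170,000,000,000,000 / 1,125,899,906,842,624 = 4.592 PiB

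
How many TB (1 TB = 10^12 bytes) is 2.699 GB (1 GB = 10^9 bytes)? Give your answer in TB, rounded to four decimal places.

0.0027 TB

2.699 GB = 2.699 × 10^9 bytes = 2,699,000,000 bytes
1 TB = 10^12 bytes = 1,000,000,000,000 bytes
2,699,000,000 / 1,000,000,000,000 = 0.0027 TB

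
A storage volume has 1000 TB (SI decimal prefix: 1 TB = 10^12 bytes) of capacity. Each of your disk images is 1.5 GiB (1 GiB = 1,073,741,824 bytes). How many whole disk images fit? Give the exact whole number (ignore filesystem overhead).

Capacity: 1000 TB = 1,000,000,000,000,000 bytes
Per item: 1.5 GiB = 1,610,612,736 bytes
⌊1,000,000,000,000,000 / 1,610,612,736⌋ = 620,881

620,881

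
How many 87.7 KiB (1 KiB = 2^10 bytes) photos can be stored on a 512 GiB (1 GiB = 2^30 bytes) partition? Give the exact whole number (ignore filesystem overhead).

Capacity: 512 GiB = 549,755,813,888 bytes
Per item: 87.7 KiB = 89,804.8 bytes
⌊549,755,813,888 / 89,804.8⌋ = 6,121,675

6,121,675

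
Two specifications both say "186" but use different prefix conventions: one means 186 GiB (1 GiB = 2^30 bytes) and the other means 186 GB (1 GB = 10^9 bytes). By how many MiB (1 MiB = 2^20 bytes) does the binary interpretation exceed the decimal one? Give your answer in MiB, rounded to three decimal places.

186 GiB = 186 × 1,073,741,824 = 199,715,979,264 bytes
186 GB = 186 × 1,000,000,000 = 186,000,000,000 bytes
difference = 13,715,979,264 bytes
13,715,979,264 / 1,048,576 = 13,080.577 MiB

13,080.577 MiB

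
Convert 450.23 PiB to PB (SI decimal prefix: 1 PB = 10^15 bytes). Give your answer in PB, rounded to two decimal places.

506.91 PB

450.23 PiB × 1,125,899,906,842,624 bytes/PiB = 506,913,915,057,754,603.52 bytes
1 PB = 1,000,000,000,000,000 bytes
506,913,915,057,754,603.52 / 1,000,000,000,000,000 = 506.91 PB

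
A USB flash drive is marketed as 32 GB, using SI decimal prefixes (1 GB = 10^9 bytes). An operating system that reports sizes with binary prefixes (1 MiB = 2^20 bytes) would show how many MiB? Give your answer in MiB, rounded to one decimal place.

32 GB × 1,000,000,000 bytes/GB = 32,000,000,000 bytes
1 MiB = 2^20 bytes = 1,048,576 bytes
32,000,000,000 / 1,048,576 = 30,517.6 MiB

30,517.6 MiB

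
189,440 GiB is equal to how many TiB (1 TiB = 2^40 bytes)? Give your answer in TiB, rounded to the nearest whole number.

189,440 GiB = 189,440 × 2^30 bytes = 203,409,651,138,560 bytes
1 TiB = 2^40 bytes = 1,099,511,627,776 bytes
203,409,651,138,560 / 1,099,511,627,776 = 185 TiB

185 TiB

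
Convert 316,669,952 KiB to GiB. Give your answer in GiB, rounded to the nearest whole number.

302 GiB

316,669,952 KiB = 316,669,952 × 2^10 bytes = 324,270,030,848 bytes
1 GiB = 1,073,741,824 bytes
324,270,030,848 / 1,073,741,824 = 302 GiB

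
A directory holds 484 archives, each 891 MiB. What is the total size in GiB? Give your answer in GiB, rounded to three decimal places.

Total = 484 × 891 MiB = 431,244 MiB
= 431,244 × 1,048,576 bytes = 452,192,108,544 bytes
1 GiB = 1,073,741,824 bytes
452,192,108,544 / 1,073,741,824 = 421.137 GiB

421.137 GiB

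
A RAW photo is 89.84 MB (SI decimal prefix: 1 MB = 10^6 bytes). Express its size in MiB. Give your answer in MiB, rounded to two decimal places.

89.84 MB × 1,000,000 bytes/MB = 89,840,000 bytes
1 MiB = 1,048,576 bytes
89,840,000 / 1,048,576 = 85.68 MiB

85.68 MiB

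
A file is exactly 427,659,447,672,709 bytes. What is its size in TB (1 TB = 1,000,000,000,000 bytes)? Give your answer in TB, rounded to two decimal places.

427,659,447,672,709 bytes given.
1 TB = 10^12 bytes = 1,000,000,000,000 bytes
427,659,447,672,709 / 1,000,000,000,000 = 427.66 TB

427.66 TB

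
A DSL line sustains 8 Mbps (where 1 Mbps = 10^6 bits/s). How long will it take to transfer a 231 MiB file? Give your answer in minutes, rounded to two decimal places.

4.04 minutes

231 MiB = 242,221,056 bytes = 1,937,768,448 bits
8 Mbps = 8,000,000 bits/s
time = 1,937,768,448 / 8,000,000 = 242.221 s
242.221 s / 60 = 4.04 minutes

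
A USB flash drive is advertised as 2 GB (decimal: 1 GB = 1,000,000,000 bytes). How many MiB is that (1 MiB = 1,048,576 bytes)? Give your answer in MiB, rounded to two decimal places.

1,907.35 MiB

2 GB = 2 × 10^9 bytes = 2,000,000,000 bytes
1 MiB = 1,048,576 bytes
2,000,000,000 / 1,048,576 = 1,907.35 MiB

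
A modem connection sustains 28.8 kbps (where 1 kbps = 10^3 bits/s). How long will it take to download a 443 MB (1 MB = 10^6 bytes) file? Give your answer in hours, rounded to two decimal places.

34.18 hours

443 MB = 443,000,000 bytes = 3,544,000,000 bits
28.8 kbps = 28,800 bits/s
time = 3,544,000,000 / 28,800 = 123,055.5556 s
123,055.5556 s / 3600 = 34.18 hours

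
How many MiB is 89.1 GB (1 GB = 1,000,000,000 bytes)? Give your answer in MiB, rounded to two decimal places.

89.1 GB = 89.1 × 10^9 bytes = 89,100,000,000 bytes
1 MiB = 2^20 bytes = 1,048,576 bytes
89,100,000,000 / 1,048,576 = 84,972.38 MiB

84,972.38 MiB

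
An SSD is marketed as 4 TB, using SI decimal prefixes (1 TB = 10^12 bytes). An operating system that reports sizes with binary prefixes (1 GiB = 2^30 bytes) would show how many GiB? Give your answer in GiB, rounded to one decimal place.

3,725.3 GiB

4 TB = 4 × 10^12 bytes = 4,000,000,000,000 bytes
1 GiB = 2^30 bytes = 1,073,741,824 bytes
4,000,000,000,000 / 1,073,741,824 = 3,725.3 GiB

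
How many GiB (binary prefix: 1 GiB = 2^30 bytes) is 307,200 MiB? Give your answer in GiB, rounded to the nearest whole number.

300 GiB

307,200 MiB = 307,200 × 2^20 bytes = 322,122,547,200 bytes
1 GiB = 1,073,741,824 bytes
322,122,547,200 / 1,073,741,824 = 300 GiB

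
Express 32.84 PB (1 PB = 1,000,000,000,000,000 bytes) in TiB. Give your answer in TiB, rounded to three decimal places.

29,867.806 TiB

32.84 PB = 32.84 × 10^15 bytes = 32,840,000,000,000,000 bytes
1 TiB = 1,099,511,627,776 bytes
32,840,000,000,000,000 / 1,099,511,627,776 = 29,867.806 TiB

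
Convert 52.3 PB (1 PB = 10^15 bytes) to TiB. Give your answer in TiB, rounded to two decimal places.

52.3 PB = 52.3 × 10^15 bytes = 52,300,000,000,000,000 bytes
1 TiB = 1,099,511,627,776 bytes
52,300,000,000,000,000 / 1,099,511,627,776 = 47,566.57 TiB

47,566.57 TiB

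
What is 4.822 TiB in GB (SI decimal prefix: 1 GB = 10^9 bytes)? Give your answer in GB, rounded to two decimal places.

4.822 TiB = 4.822 × 2^40 bytes = 5,301,845,069,135.872 bytes
1 GB = 1,000,000,000 bytes
5,301,845,069,135.872 / 1,000,000,000 = 5,301.85 GB

5,301.85 GB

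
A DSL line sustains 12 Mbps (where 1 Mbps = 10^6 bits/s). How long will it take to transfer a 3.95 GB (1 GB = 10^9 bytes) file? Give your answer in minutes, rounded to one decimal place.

3.95 GB = 3,950,000,000 bytes = 31,600,000,000 bits
12 Mbps = 12,000,000 bits/s
time = 31,600,000,000 / 12,000,000 = 2,633.33 s
2,633.33 s / 60 = 43.9 minutes

43.9 minutes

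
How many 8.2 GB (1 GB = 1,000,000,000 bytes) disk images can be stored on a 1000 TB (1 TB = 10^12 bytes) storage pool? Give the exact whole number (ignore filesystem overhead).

121,951

Capacity: 1000 TB = 1,000,000,000,000,000 bytes
Per item: 8.2 GB = 8,200,000,000 bytes
⌊1,000,000,000,000,000 / 8,200,000,000⌋ = 121,951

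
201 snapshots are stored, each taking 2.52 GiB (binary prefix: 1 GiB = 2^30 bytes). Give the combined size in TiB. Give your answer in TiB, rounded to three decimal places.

Total = 201 × 2.52 GiB = 506.52 GiB
= 506.52 × 1,073,741,824 bytes = 543,871,708,692.48 bytes
1 TiB = 1,099,511,627,776 bytes
543,871,708,692.48 / 1,099,511,627,776 = 0.495 TiB

0.495 TiB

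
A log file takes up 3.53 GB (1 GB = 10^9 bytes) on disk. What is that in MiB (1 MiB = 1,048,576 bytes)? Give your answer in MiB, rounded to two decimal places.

3,366.47 MiB

3.53 GB = 3.53 × 10^9 bytes = 3,530,000,000 bytes
1 MiB = 1,048,576 bytes
3,530,000,000 / 1,048,576 = 3,366.47 MiB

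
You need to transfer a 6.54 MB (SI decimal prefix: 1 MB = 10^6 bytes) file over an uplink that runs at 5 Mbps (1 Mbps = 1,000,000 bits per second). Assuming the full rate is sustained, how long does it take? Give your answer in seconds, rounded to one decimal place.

10.5 seconds

6.54 MB = 6,540,000 bytes = 52,320,000 bits
5 Mbps = 5,000,000 bits/s
time = 52,320,000 / 5,000,000 = 10.5 s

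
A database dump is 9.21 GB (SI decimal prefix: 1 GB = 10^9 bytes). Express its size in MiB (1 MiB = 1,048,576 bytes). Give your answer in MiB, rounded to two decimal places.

8,783.34 MiB

9.21 GB = 9.21 × 10^9 bytes = 9,210,000,000 bytes
1 MiB = 1,048,576 bytes
9,210,000,000 / 1,048,576 = 8,783.34 MiB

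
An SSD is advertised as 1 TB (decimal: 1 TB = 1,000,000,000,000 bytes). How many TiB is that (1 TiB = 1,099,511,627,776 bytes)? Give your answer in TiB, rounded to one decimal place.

1 TB = 1 × 10^12 bytes = 1,000,000,000,000 bytes
1 TiB = 1,099,511,627,776 bytes
1,000,000,000,000 / 1,099,511,627,776 = 0.9 TiB

0.9 TiB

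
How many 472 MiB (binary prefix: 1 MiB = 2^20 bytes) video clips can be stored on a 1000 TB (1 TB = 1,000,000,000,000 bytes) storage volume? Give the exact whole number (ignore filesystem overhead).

2,020,496

Capacity: 1000 TB = 1,000,000,000,000,000 bytes
Per item: 472 MiB = 494,927,872 bytes
⌊1,000,000,000,000,000 / 494,927,872⌋ = 2,020,496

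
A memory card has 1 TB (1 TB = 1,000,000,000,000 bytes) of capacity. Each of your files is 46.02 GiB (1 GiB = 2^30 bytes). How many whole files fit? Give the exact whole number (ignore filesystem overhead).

20

Capacity: 1 TB = 1,000,000,000,000 bytes
Per item: 46.02 GiB = 49,413,598,740.48 bytes
⌊1,000,000,000,000 / 49,413,598,740.48⌋ = 20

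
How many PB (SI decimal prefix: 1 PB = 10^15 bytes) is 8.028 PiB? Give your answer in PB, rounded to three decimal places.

8.028 PiB = 8.028 × 2^50 bytes = 9,038,724,452,132,585.472 bytes
1 PB = 10^15 bytes = 1,000,000,000,000,000 bytes
9,038,724,452,132,585.472 / 1,000,000,000,000,000 = 9.039 PB

9.039 PB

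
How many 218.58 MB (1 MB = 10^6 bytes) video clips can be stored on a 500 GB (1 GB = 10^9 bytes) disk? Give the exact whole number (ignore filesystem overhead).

Capacity: 500 GB = 500,000,000,000 bytes
Per item: 218.58 MB = 218,580,000 bytes
⌊500,000,000,000 / 218,580,000⌋ = 2,287

2,287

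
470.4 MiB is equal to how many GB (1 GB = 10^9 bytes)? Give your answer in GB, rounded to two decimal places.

0.49 GB

470.4 MiB × 1,048,576 bytes/MiB = 493,250,150.4 bytes
1 GB = 10^9 bytes = 1,000,000,000 bytes
493,250,150.4 / 1,000,000,000 = 0.49 GB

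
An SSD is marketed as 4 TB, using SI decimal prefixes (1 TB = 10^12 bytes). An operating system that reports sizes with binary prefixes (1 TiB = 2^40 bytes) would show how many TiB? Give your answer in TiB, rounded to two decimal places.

4 TB = 4 × 10^12 bytes = 4,000,000,000,000 bytes
1 TiB = 2^40 bytes = 1,099,511,627,776 bytes
4,000,000,000,000 / 1,099,511,627,776 = 3.64 TiB

3.64 TiB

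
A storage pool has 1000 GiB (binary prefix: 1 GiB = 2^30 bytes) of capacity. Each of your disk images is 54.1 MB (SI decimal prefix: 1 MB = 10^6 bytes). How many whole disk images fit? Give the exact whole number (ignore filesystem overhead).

Capacity: 1000 GiB = 1,073,741,824,000 bytes
Per item: 54.1 MB = 54,100,000 bytes
⌊1,073,741,824,000 / 54,100,000⌋ = 19,847

19,847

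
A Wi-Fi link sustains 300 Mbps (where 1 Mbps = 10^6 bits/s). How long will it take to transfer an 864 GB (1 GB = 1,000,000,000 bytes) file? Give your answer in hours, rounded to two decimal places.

864 GB = 864,000,000,000 bytes = 6,912,000,000,000 bits
300 Mbps = 300,000,000 bits/s
time = 6,912,000,000,000 / 300,000,000 = 23,040.0000 s
23,040.0000 s / 3600 = 6.40 hours

6.40 hours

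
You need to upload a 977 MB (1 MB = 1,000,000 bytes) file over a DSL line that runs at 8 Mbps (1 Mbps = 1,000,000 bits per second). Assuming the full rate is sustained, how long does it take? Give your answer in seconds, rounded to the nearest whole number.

977 MB = 977,000,000 bytes = 7,816,000,000 bits
8 Mbps = 8,000,000 bits/s
time = 7,816,000,000 / 8,000,000 = 977 s

977 seconds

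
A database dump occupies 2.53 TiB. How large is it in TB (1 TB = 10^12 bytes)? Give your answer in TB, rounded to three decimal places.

2.782 TB

2.53 TiB × 1,099,511,627,776 bytes/TiB = 2,781,764,418,273.28 bytes
1 TB = 10^12 bytes = 1,000,000,000,000 bytes
2,781,764,418,273.28 / 1,000,000,000,000 = 2.782 TB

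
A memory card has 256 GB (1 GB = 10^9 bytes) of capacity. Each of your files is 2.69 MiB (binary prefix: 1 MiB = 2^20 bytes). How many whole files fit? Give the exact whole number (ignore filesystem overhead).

90,758

Capacity: 256 GB = 256,000,000,000 bytes
Per item: 2.69 MiB = 2,820,669.44 bytes
⌊256,000,000,000 / 2,820,669.44⌋ = 90,758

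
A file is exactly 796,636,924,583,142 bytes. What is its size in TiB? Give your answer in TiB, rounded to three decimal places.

724.537 TiB

796,636,924,583,142 bytes given.
1 TiB = 2^40 bytes = 1,099,511,627,776 bytes
796,636,924,583,142 / 1,099,511,627,776 = 724.537 TiB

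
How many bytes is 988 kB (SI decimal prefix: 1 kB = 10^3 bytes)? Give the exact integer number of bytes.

988 × 1,000 = 988,000 bytes

988,000 bytes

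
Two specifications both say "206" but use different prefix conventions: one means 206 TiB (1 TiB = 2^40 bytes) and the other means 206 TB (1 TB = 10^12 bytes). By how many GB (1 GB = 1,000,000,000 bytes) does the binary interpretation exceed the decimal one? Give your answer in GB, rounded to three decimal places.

206 TiB = 206 × 1,099,511,627,776 = 226,499,395,321,856 bytes
206 TB = 206 × 1,000,000,000,000 = 206,000,000,000,000 bytes
difference = 20,499,395,321,856 bytes
20,499,395,321,856 / 1,000,000,000 = 20,499.395 GB

20,499.395 GB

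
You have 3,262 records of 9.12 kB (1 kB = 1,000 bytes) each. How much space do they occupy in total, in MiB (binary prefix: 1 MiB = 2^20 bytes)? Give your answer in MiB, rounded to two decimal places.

Total = 3,262 × 9.12 kB = 29749.44 kB
= 29749.44 × 1,000 bytes = 29,749,440 bytes
1 MiB = 1,048,576 bytes
29,749,440 / 1,048,576 = 28.37 MiB

28.37 MiB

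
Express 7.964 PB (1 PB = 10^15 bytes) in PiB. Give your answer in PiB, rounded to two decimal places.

7.964 PB × 1,000,000,000,000,000 bytes/PB = 7,964,000,000,000,000 bytes
1 PiB = 1,125,899,906,842,624 bytes
7,964,000,000,000,000 / 1,125,899,906,842,624 = 7.07 PiB

7.07 PiB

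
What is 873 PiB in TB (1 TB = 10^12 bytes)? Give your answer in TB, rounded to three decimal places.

873 PiB = 873 × 2^50 bytes = 982,910,618,673,610,752 bytes
1 TB = 1,000,000,000,000 bytes
982,910,618,673,610,752 / 1,000,000,000,000 = 982,910.619 TB

982,910.619 TB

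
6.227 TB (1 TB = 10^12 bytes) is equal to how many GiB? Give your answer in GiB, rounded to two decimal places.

6.227 TB × 1,000,000,000,000 bytes/TB = 6,227,000,000,000 bytes
1 GiB = 1,073,741,824 bytes
6,227,000,000,000 / 1,073,741,824 = 5,799.35 GiB

5,799.35 GiB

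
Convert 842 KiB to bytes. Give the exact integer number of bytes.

842 × 1,024 = 862,208 bytes  (1 KiB = 2^10 bytes)

862,208 bytes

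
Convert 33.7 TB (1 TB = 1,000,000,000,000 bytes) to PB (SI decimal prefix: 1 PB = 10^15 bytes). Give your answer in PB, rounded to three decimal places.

0.034 PB

33.7 TB × 1,000,000,000,000 bytes/TB = 33,700,000,000,000 bytes
1 PB = 1,000,000,000,000,000 bytes
33,700,000,000,000 / 1,000,000,000,000,000 = 0.034 PB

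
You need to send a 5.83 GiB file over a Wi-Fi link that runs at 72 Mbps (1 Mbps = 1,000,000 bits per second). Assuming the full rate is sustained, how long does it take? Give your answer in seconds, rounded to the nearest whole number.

696 seconds

5.83 GiB = 6,259,914,833.92 bytes = 50,079,318,671.36 bits
72 Mbps = 72,000,000 bits/s
time = 50,079,318,671.36 / 72,000,000 = 696 s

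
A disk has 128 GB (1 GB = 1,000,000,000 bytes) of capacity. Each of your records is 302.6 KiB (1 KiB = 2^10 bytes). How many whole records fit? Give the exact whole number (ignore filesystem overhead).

413,086

Capacity: 128 GB = 128,000,000,000 bytes
Per item: 302.6 KiB = 309,862.4 bytes
⌊128,000,000,000 / 309,862.4⌋ = 413,086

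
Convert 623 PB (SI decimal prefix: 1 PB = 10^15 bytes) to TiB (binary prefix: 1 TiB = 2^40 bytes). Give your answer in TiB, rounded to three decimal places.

623 PB = 623 × 10^15 bytes = 623,000,000,000,000,000 bytes
1 TiB = 1,099,511,627,776 bytes
623,000,000,000,000,000 / 1,099,511,627,776 = 566,615.199 TiB

566,615.199 TiB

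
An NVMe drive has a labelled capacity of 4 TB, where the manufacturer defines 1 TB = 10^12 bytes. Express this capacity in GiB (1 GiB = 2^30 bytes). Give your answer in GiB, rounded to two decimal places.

4 TB × 1,000,000,000,000 bytes/TB = 4,000,000,000,000 bytes
1 GiB = 2^30 bytes = 1,073,741,824 bytes
4,000,000,000,000 / 1,073,741,824 = 3,725.29 GiB

3,725.29 GiB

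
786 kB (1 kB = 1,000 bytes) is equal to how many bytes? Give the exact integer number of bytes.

786,000 bytes

786 × 1,000 = 786,000 bytes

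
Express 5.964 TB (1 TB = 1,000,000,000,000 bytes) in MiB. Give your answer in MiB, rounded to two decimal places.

5,687,713.62 MiB

5.964 TB = 5.964 × 10^12 bytes = 5,964,000,000,000 bytes
1 MiB = 2^20 bytes = 1,048,576 bytes
5,964,000,000,000 / 1,048,576 = 5,687,713.62 MiB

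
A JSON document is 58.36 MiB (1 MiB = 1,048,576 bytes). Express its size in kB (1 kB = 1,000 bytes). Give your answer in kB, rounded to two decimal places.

58.36 MiB = 58.36 × 2^20 bytes = 61,194,895.36 bytes
1 kB = 10^3 bytes = 1,000 bytes
61,194,895.36 / 1,000 = 61,194.90 kB

61,194.90 kB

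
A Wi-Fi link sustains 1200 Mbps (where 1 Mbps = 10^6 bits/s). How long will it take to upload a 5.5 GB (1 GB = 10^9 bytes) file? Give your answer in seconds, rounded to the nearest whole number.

37 seconds

5.5 GB = 5,500,000,000 bytes = 44,000,000,000 bits
1200 Mbps = 1,200,000,000 bits/s
time = 44,000,000,000 / 1,200,000,000 = 37 s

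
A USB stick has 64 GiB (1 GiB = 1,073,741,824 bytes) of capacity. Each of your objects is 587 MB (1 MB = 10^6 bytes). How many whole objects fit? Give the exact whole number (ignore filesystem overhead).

Capacity: 64 GiB = 68,719,476,736 bytes
Per item: 587 MB = 587,000,000 bytes
⌊68,719,476,736 / 587,000,000⌋ = 117

117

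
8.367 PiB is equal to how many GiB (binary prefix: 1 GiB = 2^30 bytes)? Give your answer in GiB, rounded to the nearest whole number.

8,773,435 GiB

8.367 PiB × 1,125,899,906,842,624 bytes/PiB = 9,420,404,520,552,235.008 bytes
1 GiB = 2^30 bytes = 1,073,741,824 bytes
9,420,404,520,552,235.008 / 1,073,741,824 = 8,773,435 GiB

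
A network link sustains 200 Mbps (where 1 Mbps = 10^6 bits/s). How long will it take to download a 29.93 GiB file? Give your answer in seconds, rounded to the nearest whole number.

29.93 GiB = 32,137,092,792.32 bytes = 257,096,742,338.56 bits
200 Mbps = 200,000,000 bits/s
time = 257,096,742,338.56 / 200,000,000 = 1,285 s

1,285 seconds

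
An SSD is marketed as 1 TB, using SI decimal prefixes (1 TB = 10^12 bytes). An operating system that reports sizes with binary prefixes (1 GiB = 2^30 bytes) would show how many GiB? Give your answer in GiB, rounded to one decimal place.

1 TB = 1 × 10^12 bytes = 1,000,000,000,000 bytes
1 GiB = 2^30 bytes = 1,073,741,824 bytes
1,000,000,000,000 / 1,073,741,824 = 931.3 GiB

931.3 GiB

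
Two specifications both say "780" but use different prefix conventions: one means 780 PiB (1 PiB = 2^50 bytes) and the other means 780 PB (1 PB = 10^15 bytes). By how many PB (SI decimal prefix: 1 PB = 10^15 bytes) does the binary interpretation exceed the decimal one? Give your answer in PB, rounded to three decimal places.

780 PiB = 780 × 1,125,899,906,842,624 = 878,201,927,337,246,720 bytes
780 PB = 780 × 1,000,000,000,000,000 = 780,000,000,000,000,000 bytes
difference = 98,201,927,337,246,720 bytes
98,201,927,337,246,720 / 1,000,000,000,000,000 = 98.202 PB

98.202 PB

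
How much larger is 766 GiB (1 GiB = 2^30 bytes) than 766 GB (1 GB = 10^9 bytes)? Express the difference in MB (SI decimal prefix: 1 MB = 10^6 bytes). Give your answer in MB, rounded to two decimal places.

766 GiB = 766 × 1,073,741,824 = 822,486,237,184 bytes
766 GB = 766 × 1,000,000,000 = 766,000,000,000 bytes
difference = 56,486,237,184 bytes
56,486,237,184 / 1,000,000 = 56,486.24 MB

56,486.24 MB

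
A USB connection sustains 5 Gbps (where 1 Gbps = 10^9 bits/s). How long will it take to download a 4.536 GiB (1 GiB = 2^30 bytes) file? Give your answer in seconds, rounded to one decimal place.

7.8 seconds

4.536 GiB = 4,870,492,913.664 bytes = 38,963,943,309.312 bits
5 Gbps = 5,000,000,000 bits/s
time = 38,963,943,309.312 / 5,000,000,000 = 7.8 s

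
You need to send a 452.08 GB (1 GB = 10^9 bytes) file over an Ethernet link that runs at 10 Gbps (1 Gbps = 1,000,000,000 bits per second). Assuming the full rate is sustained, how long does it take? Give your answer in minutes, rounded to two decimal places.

452.08 GB = 452,080,000,000 bytes = 3,616,640,000,000 bits
10 Gbps = 10,000,000,000 bits/s
time = 3,616,640,000,000 / 10,000,000,000 = 361.664 s
361.664 s / 60 = 6.03 minutes

6.03 minutes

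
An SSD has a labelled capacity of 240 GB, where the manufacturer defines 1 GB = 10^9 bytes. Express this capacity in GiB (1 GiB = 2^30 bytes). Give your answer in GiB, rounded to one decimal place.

240 GB = 240 × 10^9 bytes = 240,000,000,000 bytes
1 GiB = 1,073,741,824 bytes
240,000,000,000 / 1,073,741,824 = 223.5 GiB

223.5 GiB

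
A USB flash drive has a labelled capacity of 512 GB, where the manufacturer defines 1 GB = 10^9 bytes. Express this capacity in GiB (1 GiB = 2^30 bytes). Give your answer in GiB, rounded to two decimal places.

476.84 GiB

512 GB × 1,000,000,000 bytes/GB = 512,000,000,000 bytes
1 GiB = 1,073,741,824 bytes
512,000,000,000 / 1,073,741,824 = 476.84 GiB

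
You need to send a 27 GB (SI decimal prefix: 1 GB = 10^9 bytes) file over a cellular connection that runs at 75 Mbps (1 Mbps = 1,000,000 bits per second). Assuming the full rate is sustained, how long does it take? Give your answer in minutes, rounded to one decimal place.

48.0 minutes

27 GB = 27,000,000,000 bytes = 216,000,000,000 bits
75 Mbps = 75,000,000 bits/s
time = 216,000,000,000 / 75,000,000 = 2,880.00 s
2,880.00 s / 60 = 48.0 minutes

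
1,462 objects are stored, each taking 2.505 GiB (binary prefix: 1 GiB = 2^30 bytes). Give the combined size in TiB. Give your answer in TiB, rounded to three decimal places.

3.576 TiB

Total = 1,462 × 2.505 GiB = 3662.31 GiB
= 3662.31 × 1,073,741,824 bytes = 3,932,375,419,453.44 bytes
1 TiB = 1,099,511,627,776 bytes
3,932,375,419,453.44 / 1,099,511,627,776 = 3.576 TiB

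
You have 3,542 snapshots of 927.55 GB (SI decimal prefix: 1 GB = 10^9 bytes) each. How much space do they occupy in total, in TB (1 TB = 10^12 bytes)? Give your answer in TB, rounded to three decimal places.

3,285.382 TB

Total = 3,542 × 927.55 GB = 3285382.1 GB
= 3285382.1 × 1,000,000,000 bytes = 3,285,382,100,000,000 bytes
1 TB = 1,000,000,000,000 bytes
3,285,382,100,000,000 / 1,000,000,000,000 = 3,285.382 TB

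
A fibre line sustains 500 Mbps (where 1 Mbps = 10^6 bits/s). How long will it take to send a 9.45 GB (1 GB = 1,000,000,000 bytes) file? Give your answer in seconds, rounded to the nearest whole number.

151 seconds

9.45 GB = 9,450,000,000 bytes = 75,600,000,000 bits
500 Mbps = 500,000,000 bits/s
time = 75,600,000,000 / 500,000,000 = 151 s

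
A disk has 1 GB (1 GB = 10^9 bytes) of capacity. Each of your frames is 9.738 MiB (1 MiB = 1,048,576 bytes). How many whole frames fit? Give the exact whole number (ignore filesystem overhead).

Capacity: 1 GB = 1,000,000,000 bytes
Per item: 9.738 MiB = 10,211,033.088 bytes
⌊1,000,000,000 / 10,211,033.088⌋ = 97

97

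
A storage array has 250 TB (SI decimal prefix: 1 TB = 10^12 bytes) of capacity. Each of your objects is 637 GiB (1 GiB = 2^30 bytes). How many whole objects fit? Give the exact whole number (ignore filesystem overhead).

Capacity: 250 TB = 250,000,000,000,000 bytes
Per item: 637 GiB = 683,973,541,888 bytes
⌊250,000,000,000,000 / 683,973,541,888⌋ = 365

365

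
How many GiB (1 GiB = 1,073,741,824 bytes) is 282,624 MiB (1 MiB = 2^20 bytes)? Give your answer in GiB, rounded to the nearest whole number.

282,624 MiB × 1,048,576 bytes/MiB = 296,352,743,424 bytes
1 GiB = 2^30 bytes = 1,073,741,824 bytes
296,352,743,424 / 1,073,741,824 = 276 GiB

276 GiB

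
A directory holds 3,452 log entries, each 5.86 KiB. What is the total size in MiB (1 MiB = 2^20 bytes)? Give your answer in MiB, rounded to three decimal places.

Total = 3,452 × 5.86 KiB = 20228.72 KiB
= 20228.72 × 1,024 bytes = 20,714,209.28 bytes
1 MiB = 1,048,576 bytes
20,714,209.28 / 1,048,576 = 19.755 MiB

19.755 MiB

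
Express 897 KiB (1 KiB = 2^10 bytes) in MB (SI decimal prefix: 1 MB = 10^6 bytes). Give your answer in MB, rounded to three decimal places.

0.919 MB

897 KiB = 897 × 2^10 bytes = 918,528 bytes
1 MB = 1,000,000 bytes
918,528 / 1,000,000 = 0.919 MB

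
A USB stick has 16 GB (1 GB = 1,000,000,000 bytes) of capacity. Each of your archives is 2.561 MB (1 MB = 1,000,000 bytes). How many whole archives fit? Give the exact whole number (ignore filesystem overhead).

Capacity: 16 GB = 16,000,000,000 bytes
Per item: 2.561 MB = 2,561,000 bytes
⌊16,000,000,000 / 2,561,000⌋ = 6,247

6,247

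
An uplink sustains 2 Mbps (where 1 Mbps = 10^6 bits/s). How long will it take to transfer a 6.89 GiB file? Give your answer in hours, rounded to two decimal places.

8.22 hours

6.89 GiB = 7,398,081,167.36 bytes = 59,184,649,338.88 bits
2 Mbps = 2,000,000 bits/s
time = 59,184,649,338.88 / 2,000,000 = 29,592.3247 s
29,592.3247 s / 3600 = 8.22 hours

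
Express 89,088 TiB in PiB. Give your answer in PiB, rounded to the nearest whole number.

89,088 TiB × 1,099,511,627,776 bytes/TiB = 97,953,291,895,308,288 bytes
1 PiB = 2^50 bytes = 1,125,899,906,842,624 bytes
97,953,291,895,308,288 / 1,125,899,906,842,624 = 87 PiB

87 PiB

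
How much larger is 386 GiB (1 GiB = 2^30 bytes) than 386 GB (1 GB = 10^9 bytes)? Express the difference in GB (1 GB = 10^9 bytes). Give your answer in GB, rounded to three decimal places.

28.464 GB

386 GiB = 386 × 1,073,741,824 = 414,464,344,064 bytes
386 GB = 386 × 1,000,000,000 = 386,000,000,000 bytes
difference = 28,464,344,064 bytes
28,464,344,064 / 1,000,000,000 = 28.464 GB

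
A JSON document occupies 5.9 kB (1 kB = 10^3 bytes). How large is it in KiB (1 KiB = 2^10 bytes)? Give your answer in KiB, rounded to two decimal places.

5.9 kB × 1,000 bytes/kB = 5,900 bytes
1 KiB = 1,024 bytes
5,900 / 1,024 = 5.76 KiB

5.76 KiB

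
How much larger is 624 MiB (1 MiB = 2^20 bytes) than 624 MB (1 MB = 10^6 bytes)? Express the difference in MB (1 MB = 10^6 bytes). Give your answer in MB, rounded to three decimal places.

30.311 MB

624 MiB = 624 × 1,048,576 = 654,311,424 bytes
624 MB = 624 × 1,000,000 = 624,000,000 bytes
difference = 30,311,424 bytes
30,311,424 / 1,000,000 = 30.311 MB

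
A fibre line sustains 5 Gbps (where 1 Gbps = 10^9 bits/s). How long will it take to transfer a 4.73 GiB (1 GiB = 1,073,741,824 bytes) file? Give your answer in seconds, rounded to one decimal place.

8.1 seconds

4.73 GiB = 5,078,798,827.52 bytes = 40,630,390,620.16 bits
5 Gbps = 5,000,000,000 bits/s
time = 40,630,390,620.16 / 5,000,000,000 = 8.1 s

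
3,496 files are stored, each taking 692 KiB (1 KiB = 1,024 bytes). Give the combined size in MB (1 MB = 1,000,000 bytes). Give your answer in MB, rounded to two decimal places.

2,477.29 MB

Total = 3,496 × 692 KiB = 2,419,232 KiB
= 2,419,232 × 1,024 bytes = 2,477,293,568 bytes
1 MB = 1,000,000 bytes
2,477,293,568 / 1,000,000 = 2,477.29 MB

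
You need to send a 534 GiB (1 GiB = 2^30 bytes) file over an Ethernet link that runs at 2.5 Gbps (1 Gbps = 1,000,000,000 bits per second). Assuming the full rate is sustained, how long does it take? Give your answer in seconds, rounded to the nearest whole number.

1,835 seconds

534 GiB = 573,378,134,016 bytes = 4,587,025,072,128 bits
2.5 Gbps = 2,500,000,000 bits/s
time = 4,587,025,072,128 / 2,500,000,000 = 1,835 s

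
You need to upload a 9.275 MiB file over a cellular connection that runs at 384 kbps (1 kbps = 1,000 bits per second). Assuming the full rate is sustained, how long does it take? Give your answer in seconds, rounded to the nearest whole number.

203 seconds

9.275 MiB = 9,725,542.4 bytes = 77,804,339.2 bits
384 kbps = 384,000 bits/s
time = 77,804,339.2 / 384,000 = 203 s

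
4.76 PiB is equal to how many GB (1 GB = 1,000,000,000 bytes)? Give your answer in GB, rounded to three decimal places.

5,359,283.557 GB

4.76 PiB = 4.76 × 2^50 bytes = 5,359,283,556,570,890.24 bytes
1 GB = 10^9 bytes = 1,000,000,000 bytes
5,359,283,556,570,890.24 / 1,000,000,000 = 5,359,283.557 GB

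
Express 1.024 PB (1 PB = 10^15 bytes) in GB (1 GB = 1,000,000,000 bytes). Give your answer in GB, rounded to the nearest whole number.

1.024 PB × 1,000,000,000,000,000 bytes/PB = 1,024,000,000,000,000 bytes
1 GB = 10^9 bytes = 1,000,000,000 bytes
1,024,000,000,000,000 / 1,000,000,000 = 1,024,000 GB

1,024,000 GB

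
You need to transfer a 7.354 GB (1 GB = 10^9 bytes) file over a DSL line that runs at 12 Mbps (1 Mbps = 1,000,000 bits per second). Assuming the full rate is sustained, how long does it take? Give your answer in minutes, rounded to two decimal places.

81.71 minutes

7.354 GB = 7,354,000,000 bytes = 58,832,000,000 bits
12 Mbps = 12,000,000 bits/s
time = 58,832,000,000 / 12,000,000 = 4,902.667 s
4,902.667 s / 60 = 81.71 minutes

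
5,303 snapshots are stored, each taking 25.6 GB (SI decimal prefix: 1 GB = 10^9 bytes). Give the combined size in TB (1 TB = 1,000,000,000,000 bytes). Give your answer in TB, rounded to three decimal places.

Total = 5,303 × 25.6 GB = 135756.8 GB
= 135756.8 × 1,000,000,000 bytes = 135,756,800,000,000 bytes
1 TB = 1,000,000,000,000 bytes
135,756,800,000,000 / 1,000,000,000,000 = 135.757 TB

135.757 TB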